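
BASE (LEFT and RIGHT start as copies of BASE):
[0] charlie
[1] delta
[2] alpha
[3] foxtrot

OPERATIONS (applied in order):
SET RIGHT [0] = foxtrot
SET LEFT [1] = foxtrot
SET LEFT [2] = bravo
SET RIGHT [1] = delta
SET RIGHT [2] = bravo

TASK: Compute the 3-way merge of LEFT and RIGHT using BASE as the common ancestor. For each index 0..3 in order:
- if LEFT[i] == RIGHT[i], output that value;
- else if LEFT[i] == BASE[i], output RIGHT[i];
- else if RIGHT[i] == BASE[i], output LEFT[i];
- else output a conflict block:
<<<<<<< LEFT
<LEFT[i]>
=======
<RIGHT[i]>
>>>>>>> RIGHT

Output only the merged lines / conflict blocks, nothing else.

Final LEFT:  [charlie, foxtrot, bravo, foxtrot]
Final RIGHT: [foxtrot, delta, bravo, foxtrot]
i=0: L=charlie=BASE, R=foxtrot -> take RIGHT -> foxtrot
i=1: L=foxtrot, R=delta=BASE -> take LEFT -> foxtrot
i=2: L=bravo R=bravo -> agree -> bravo
i=3: L=foxtrot R=foxtrot -> agree -> foxtrot

Answer: foxtrot
foxtrot
bravo
foxtrot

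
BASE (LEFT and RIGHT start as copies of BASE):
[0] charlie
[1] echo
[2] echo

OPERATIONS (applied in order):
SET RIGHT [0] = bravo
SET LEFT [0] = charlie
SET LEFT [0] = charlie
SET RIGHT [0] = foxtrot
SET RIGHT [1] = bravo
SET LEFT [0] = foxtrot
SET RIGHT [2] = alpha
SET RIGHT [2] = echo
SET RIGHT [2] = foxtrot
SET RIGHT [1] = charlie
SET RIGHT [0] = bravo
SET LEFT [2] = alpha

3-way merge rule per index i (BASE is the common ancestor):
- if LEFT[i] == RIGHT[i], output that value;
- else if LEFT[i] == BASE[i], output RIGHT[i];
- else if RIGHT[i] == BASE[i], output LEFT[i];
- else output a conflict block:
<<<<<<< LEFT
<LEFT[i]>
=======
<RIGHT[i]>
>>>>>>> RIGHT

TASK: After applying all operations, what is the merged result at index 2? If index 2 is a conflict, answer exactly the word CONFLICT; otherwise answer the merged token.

Answer: CONFLICT

Derivation:
Final LEFT:  [foxtrot, echo, alpha]
Final RIGHT: [bravo, charlie, foxtrot]
i=0: BASE=charlie L=foxtrot R=bravo all differ -> CONFLICT
i=1: L=echo=BASE, R=charlie -> take RIGHT -> charlie
i=2: BASE=echo L=alpha R=foxtrot all differ -> CONFLICT
Index 2 -> CONFLICT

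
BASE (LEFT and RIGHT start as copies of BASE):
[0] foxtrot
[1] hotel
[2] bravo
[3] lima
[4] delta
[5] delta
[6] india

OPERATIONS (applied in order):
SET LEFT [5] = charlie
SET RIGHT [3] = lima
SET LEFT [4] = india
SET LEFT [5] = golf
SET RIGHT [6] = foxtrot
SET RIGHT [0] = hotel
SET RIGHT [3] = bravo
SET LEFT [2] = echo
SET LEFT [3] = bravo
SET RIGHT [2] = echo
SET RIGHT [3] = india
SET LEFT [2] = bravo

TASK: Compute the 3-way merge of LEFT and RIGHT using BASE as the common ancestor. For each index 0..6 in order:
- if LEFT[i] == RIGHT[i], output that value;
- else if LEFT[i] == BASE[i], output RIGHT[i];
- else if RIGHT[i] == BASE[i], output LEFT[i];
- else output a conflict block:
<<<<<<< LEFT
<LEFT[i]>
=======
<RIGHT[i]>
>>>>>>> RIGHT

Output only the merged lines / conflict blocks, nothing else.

Answer: hotel
hotel
echo
<<<<<<< LEFT
bravo
=======
india
>>>>>>> RIGHT
india
golf
foxtrot

Derivation:
Final LEFT:  [foxtrot, hotel, bravo, bravo, india, golf, india]
Final RIGHT: [hotel, hotel, echo, india, delta, delta, foxtrot]
i=0: L=foxtrot=BASE, R=hotel -> take RIGHT -> hotel
i=1: L=hotel R=hotel -> agree -> hotel
i=2: L=bravo=BASE, R=echo -> take RIGHT -> echo
i=3: BASE=lima L=bravo R=india all differ -> CONFLICT
i=4: L=india, R=delta=BASE -> take LEFT -> india
i=5: L=golf, R=delta=BASE -> take LEFT -> golf
i=6: L=india=BASE, R=foxtrot -> take RIGHT -> foxtrot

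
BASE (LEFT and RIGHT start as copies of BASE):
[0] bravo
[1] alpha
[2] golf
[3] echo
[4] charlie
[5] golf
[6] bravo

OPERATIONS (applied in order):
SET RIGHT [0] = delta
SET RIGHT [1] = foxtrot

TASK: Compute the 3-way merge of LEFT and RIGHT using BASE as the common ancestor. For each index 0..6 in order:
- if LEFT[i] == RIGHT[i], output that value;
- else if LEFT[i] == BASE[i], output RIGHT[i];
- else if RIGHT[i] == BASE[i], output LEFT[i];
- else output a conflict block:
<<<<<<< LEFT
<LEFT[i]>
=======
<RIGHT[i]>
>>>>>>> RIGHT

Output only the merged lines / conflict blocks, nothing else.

Answer: delta
foxtrot
golf
echo
charlie
golf
bravo

Derivation:
Final LEFT:  [bravo, alpha, golf, echo, charlie, golf, bravo]
Final RIGHT: [delta, foxtrot, golf, echo, charlie, golf, bravo]
i=0: L=bravo=BASE, R=delta -> take RIGHT -> delta
i=1: L=alpha=BASE, R=foxtrot -> take RIGHT -> foxtrot
i=2: L=golf R=golf -> agree -> golf
i=3: L=echo R=echo -> agree -> echo
i=4: L=charlie R=charlie -> agree -> charlie
i=5: L=golf R=golf -> agree -> golf
i=6: L=bravo R=bravo -> agree -> bravo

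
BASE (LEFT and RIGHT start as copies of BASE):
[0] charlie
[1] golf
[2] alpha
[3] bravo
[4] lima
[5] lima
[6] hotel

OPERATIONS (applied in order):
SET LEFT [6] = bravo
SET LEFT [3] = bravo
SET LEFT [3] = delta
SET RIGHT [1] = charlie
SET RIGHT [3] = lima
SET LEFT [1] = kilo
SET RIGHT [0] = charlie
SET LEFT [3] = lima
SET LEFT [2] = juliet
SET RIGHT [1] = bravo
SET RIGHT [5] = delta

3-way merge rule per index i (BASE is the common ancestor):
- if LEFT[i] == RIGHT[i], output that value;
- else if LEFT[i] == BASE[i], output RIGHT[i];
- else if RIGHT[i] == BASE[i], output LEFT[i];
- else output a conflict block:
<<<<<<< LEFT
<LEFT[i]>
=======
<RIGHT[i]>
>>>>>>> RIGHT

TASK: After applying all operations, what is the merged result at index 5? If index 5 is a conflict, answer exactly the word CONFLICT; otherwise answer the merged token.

Answer: delta

Derivation:
Final LEFT:  [charlie, kilo, juliet, lima, lima, lima, bravo]
Final RIGHT: [charlie, bravo, alpha, lima, lima, delta, hotel]
i=0: L=charlie R=charlie -> agree -> charlie
i=1: BASE=golf L=kilo R=bravo all differ -> CONFLICT
i=2: L=juliet, R=alpha=BASE -> take LEFT -> juliet
i=3: L=lima R=lima -> agree -> lima
i=4: L=lima R=lima -> agree -> lima
i=5: L=lima=BASE, R=delta -> take RIGHT -> delta
i=6: L=bravo, R=hotel=BASE -> take LEFT -> bravo
Index 5 -> delta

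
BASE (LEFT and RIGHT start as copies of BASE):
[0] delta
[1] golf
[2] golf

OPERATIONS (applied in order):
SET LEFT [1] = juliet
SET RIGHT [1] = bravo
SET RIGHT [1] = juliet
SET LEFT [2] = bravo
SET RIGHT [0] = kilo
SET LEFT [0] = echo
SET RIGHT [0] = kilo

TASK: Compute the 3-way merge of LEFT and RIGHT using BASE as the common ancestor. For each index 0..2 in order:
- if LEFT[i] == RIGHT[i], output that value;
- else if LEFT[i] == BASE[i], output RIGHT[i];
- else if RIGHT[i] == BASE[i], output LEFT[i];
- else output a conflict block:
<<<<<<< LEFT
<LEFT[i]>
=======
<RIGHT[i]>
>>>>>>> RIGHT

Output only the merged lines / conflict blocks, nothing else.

Final LEFT:  [echo, juliet, bravo]
Final RIGHT: [kilo, juliet, golf]
i=0: BASE=delta L=echo R=kilo all differ -> CONFLICT
i=1: L=juliet R=juliet -> agree -> juliet
i=2: L=bravo, R=golf=BASE -> take LEFT -> bravo

Answer: <<<<<<< LEFT
echo
=======
kilo
>>>>>>> RIGHT
juliet
bravo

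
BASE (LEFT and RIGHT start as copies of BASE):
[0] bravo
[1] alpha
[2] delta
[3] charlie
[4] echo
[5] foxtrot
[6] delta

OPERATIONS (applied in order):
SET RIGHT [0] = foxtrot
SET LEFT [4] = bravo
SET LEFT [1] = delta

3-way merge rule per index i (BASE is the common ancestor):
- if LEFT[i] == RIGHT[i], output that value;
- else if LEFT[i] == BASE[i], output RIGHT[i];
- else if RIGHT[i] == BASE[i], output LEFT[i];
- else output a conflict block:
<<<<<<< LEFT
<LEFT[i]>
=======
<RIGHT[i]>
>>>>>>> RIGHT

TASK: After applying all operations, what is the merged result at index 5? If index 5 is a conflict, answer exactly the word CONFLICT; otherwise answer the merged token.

Answer: foxtrot

Derivation:
Final LEFT:  [bravo, delta, delta, charlie, bravo, foxtrot, delta]
Final RIGHT: [foxtrot, alpha, delta, charlie, echo, foxtrot, delta]
i=0: L=bravo=BASE, R=foxtrot -> take RIGHT -> foxtrot
i=1: L=delta, R=alpha=BASE -> take LEFT -> delta
i=2: L=delta R=delta -> agree -> delta
i=3: L=charlie R=charlie -> agree -> charlie
i=4: L=bravo, R=echo=BASE -> take LEFT -> bravo
i=5: L=foxtrot R=foxtrot -> agree -> foxtrot
i=6: L=delta R=delta -> agree -> delta
Index 5 -> foxtrot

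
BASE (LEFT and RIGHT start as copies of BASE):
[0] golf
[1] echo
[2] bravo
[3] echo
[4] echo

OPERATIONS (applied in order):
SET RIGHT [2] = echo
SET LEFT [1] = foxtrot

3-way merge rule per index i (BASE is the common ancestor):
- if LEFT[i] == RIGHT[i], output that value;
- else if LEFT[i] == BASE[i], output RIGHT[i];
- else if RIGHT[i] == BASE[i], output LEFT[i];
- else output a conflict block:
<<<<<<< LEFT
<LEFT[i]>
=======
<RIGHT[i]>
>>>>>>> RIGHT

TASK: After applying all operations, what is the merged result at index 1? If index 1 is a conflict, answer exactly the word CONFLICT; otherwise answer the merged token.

Answer: foxtrot

Derivation:
Final LEFT:  [golf, foxtrot, bravo, echo, echo]
Final RIGHT: [golf, echo, echo, echo, echo]
i=0: L=golf R=golf -> agree -> golf
i=1: L=foxtrot, R=echo=BASE -> take LEFT -> foxtrot
i=2: L=bravo=BASE, R=echo -> take RIGHT -> echo
i=3: L=echo R=echo -> agree -> echo
i=4: L=echo R=echo -> agree -> echo
Index 1 -> foxtrot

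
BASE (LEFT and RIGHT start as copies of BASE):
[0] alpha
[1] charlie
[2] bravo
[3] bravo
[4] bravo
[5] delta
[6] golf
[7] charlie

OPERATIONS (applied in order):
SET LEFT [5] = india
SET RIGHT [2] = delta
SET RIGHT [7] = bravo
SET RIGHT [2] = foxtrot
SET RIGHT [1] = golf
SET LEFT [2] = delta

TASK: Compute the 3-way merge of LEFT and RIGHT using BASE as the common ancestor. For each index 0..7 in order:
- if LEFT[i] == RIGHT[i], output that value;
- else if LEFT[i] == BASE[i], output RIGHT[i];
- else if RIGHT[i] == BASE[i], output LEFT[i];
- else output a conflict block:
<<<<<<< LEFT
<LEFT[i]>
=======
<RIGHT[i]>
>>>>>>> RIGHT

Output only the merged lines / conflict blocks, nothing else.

Final LEFT:  [alpha, charlie, delta, bravo, bravo, india, golf, charlie]
Final RIGHT: [alpha, golf, foxtrot, bravo, bravo, delta, golf, bravo]
i=0: L=alpha R=alpha -> agree -> alpha
i=1: L=charlie=BASE, R=golf -> take RIGHT -> golf
i=2: BASE=bravo L=delta R=foxtrot all differ -> CONFLICT
i=3: L=bravo R=bravo -> agree -> bravo
i=4: L=bravo R=bravo -> agree -> bravo
i=5: L=india, R=delta=BASE -> take LEFT -> india
i=6: L=golf R=golf -> agree -> golf
i=7: L=charlie=BASE, R=bravo -> take RIGHT -> bravo

Answer: alpha
golf
<<<<<<< LEFT
delta
=======
foxtrot
>>>>>>> RIGHT
bravo
bravo
india
golf
bravo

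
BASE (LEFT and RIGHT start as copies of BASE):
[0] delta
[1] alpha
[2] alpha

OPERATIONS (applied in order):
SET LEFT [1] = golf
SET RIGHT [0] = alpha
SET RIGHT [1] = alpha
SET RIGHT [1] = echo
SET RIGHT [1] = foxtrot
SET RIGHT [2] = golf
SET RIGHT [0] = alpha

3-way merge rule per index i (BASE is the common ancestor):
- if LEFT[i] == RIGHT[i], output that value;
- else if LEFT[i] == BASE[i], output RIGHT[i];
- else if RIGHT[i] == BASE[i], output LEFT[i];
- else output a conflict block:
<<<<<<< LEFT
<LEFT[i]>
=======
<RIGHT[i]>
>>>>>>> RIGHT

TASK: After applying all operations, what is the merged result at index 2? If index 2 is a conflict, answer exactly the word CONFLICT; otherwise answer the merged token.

Final LEFT:  [delta, golf, alpha]
Final RIGHT: [alpha, foxtrot, golf]
i=0: L=delta=BASE, R=alpha -> take RIGHT -> alpha
i=1: BASE=alpha L=golf R=foxtrot all differ -> CONFLICT
i=2: L=alpha=BASE, R=golf -> take RIGHT -> golf
Index 2 -> golf

Answer: golf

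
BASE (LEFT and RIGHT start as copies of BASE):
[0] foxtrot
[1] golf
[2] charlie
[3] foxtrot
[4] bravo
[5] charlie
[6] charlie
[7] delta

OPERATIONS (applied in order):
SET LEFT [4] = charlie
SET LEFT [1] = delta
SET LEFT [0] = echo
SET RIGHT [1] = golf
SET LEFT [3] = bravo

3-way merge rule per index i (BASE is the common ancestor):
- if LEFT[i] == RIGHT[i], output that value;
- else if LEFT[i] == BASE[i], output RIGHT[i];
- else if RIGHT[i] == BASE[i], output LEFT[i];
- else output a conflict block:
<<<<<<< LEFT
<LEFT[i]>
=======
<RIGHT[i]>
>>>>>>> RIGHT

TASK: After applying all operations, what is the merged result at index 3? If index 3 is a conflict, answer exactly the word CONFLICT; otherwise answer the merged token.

Answer: bravo

Derivation:
Final LEFT:  [echo, delta, charlie, bravo, charlie, charlie, charlie, delta]
Final RIGHT: [foxtrot, golf, charlie, foxtrot, bravo, charlie, charlie, delta]
i=0: L=echo, R=foxtrot=BASE -> take LEFT -> echo
i=1: L=delta, R=golf=BASE -> take LEFT -> delta
i=2: L=charlie R=charlie -> agree -> charlie
i=3: L=bravo, R=foxtrot=BASE -> take LEFT -> bravo
i=4: L=charlie, R=bravo=BASE -> take LEFT -> charlie
i=5: L=charlie R=charlie -> agree -> charlie
i=6: L=charlie R=charlie -> agree -> charlie
i=7: L=delta R=delta -> agree -> delta
Index 3 -> bravo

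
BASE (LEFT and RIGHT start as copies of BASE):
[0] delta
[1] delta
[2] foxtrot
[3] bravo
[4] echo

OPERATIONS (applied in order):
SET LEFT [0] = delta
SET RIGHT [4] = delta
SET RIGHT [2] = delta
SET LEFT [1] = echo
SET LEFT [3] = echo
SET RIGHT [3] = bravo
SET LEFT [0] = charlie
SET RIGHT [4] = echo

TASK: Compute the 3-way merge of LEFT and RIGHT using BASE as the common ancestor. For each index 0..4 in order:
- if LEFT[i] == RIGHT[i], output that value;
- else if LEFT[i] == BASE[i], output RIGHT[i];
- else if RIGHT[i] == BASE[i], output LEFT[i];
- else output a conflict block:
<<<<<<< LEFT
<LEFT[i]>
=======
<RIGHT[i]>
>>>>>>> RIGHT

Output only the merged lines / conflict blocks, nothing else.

Answer: charlie
echo
delta
echo
echo

Derivation:
Final LEFT:  [charlie, echo, foxtrot, echo, echo]
Final RIGHT: [delta, delta, delta, bravo, echo]
i=0: L=charlie, R=delta=BASE -> take LEFT -> charlie
i=1: L=echo, R=delta=BASE -> take LEFT -> echo
i=2: L=foxtrot=BASE, R=delta -> take RIGHT -> delta
i=3: L=echo, R=bravo=BASE -> take LEFT -> echo
i=4: L=echo R=echo -> agree -> echo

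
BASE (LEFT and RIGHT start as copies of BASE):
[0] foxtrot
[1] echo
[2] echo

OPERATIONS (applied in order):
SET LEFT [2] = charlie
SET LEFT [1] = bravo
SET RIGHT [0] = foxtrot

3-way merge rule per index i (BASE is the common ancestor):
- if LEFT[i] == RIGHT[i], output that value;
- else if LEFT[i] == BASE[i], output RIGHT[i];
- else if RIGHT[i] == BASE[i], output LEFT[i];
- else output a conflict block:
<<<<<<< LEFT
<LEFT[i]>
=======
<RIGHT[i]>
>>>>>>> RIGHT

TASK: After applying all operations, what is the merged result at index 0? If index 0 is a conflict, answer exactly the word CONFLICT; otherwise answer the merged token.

Final LEFT:  [foxtrot, bravo, charlie]
Final RIGHT: [foxtrot, echo, echo]
i=0: L=foxtrot R=foxtrot -> agree -> foxtrot
i=1: L=bravo, R=echo=BASE -> take LEFT -> bravo
i=2: L=charlie, R=echo=BASE -> take LEFT -> charlie
Index 0 -> foxtrot

Answer: foxtrot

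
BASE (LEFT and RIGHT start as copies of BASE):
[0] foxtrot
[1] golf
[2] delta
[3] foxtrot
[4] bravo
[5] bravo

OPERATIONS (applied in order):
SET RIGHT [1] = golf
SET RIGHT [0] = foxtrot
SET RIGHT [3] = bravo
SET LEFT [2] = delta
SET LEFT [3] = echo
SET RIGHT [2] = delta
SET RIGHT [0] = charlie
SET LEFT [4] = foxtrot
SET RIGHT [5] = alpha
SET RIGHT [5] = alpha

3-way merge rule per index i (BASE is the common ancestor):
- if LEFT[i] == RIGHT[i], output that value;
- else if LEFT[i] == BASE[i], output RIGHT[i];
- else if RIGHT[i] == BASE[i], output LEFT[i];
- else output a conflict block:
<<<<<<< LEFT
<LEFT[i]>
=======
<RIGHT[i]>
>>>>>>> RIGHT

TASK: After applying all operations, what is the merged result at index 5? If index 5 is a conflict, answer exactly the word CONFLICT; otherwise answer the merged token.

Final LEFT:  [foxtrot, golf, delta, echo, foxtrot, bravo]
Final RIGHT: [charlie, golf, delta, bravo, bravo, alpha]
i=0: L=foxtrot=BASE, R=charlie -> take RIGHT -> charlie
i=1: L=golf R=golf -> agree -> golf
i=2: L=delta R=delta -> agree -> delta
i=3: BASE=foxtrot L=echo R=bravo all differ -> CONFLICT
i=4: L=foxtrot, R=bravo=BASE -> take LEFT -> foxtrot
i=5: L=bravo=BASE, R=alpha -> take RIGHT -> alpha
Index 5 -> alpha

Answer: alpha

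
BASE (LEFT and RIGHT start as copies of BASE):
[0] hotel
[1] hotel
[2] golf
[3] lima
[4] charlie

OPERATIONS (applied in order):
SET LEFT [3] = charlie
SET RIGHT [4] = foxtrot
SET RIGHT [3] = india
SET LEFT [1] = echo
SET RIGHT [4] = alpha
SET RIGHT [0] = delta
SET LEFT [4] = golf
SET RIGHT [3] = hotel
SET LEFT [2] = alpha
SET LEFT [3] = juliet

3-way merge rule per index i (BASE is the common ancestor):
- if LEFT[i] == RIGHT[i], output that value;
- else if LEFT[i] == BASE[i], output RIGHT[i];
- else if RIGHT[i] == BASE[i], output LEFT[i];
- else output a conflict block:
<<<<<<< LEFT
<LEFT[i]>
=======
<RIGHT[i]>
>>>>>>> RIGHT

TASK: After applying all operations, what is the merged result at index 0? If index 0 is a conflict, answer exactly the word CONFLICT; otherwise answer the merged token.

Answer: delta

Derivation:
Final LEFT:  [hotel, echo, alpha, juliet, golf]
Final RIGHT: [delta, hotel, golf, hotel, alpha]
i=0: L=hotel=BASE, R=delta -> take RIGHT -> delta
i=1: L=echo, R=hotel=BASE -> take LEFT -> echo
i=2: L=alpha, R=golf=BASE -> take LEFT -> alpha
i=3: BASE=lima L=juliet R=hotel all differ -> CONFLICT
i=4: BASE=charlie L=golf R=alpha all differ -> CONFLICT
Index 0 -> delta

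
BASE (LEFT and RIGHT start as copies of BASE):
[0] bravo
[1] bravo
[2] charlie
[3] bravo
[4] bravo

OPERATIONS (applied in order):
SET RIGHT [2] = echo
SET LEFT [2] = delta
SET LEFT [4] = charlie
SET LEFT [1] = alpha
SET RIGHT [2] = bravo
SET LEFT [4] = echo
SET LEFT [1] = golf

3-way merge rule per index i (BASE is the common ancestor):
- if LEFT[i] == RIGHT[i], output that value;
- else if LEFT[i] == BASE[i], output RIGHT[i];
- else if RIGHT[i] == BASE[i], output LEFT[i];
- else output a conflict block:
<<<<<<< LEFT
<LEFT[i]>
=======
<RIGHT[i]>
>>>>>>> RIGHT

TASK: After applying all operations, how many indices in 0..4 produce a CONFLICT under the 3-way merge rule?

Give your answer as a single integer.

Final LEFT:  [bravo, golf, delta, bravo, echo]
Final RIGHT: [bravo, bravo, bravo, bravo, bravo]
i=0: L=bravo R=bravo -> agree -> bravo
i=1: L=golf, R=bravo=BASE -> take LEFT -> golf
i=2: BASE=charlie L=delta R=bravo all differ -> CONFLICT
i=3: L=bravo R=bravo -> agree -> bravo
i=4: L=echo, R=bravo=BASE -> take LEFT -> echo
Conflict count: 1

Answer: 1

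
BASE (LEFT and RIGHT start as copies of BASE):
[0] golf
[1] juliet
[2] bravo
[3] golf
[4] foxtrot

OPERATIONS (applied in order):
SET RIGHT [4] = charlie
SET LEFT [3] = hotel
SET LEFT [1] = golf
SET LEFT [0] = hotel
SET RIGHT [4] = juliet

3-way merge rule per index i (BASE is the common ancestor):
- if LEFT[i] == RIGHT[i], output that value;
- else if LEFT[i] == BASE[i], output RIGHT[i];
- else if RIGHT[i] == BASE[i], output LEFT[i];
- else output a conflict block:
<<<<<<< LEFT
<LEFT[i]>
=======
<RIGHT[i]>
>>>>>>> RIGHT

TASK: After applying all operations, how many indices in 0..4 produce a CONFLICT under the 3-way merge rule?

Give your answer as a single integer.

Final LEFT:  [hotel, golf, bravo, hotel, foxtrot]
Final RIGHT: [golf, juliet, bravo, golf, juliet]
i=0: L=hotel, R=golf=BASE -> take LEFT -> hotel
i=1: L=golf, R=juliet=BASE -> take LEFT -> golf
i=2: L=bravo R=bravo -> agree -> bravo
i=3: L=hotel, R=golf=BASE -> take LEFT -> hotel
i=4: L=foxtrot=BASE, R=juliet -> take RIGHT -> juliet
Conflict count: 0

Answer: 0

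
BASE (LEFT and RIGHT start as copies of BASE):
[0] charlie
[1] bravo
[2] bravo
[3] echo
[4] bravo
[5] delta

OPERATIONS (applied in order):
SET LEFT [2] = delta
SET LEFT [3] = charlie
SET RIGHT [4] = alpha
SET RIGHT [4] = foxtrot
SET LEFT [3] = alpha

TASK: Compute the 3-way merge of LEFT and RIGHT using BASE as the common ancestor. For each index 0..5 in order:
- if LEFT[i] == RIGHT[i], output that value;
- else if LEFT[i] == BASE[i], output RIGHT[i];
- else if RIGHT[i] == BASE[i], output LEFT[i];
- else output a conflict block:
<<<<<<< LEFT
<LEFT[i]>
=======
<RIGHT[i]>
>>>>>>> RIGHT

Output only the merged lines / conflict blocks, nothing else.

Final LEFT:  [charlie, bravo, delta, alpha, bravo, delta]
Final RIGHT: [charlie, bravo, bravo, echo, foxtrot, delta]
i=0: L=charlie R=charlie -> agree -> charlie
i=1: L=bravo R=bravo -> agree -> bravo
i=2: L=delta, R=bravo=BASE -> take LEFT -> delta
i=3: L=alpha, R=echo=BASE -> take LEFT -> alpha
i=4: L=bravo=BASE, R=foxtrot -> take RIGHT -> foxtrot
i=5: L=delta R=delta -> agree -> delta

Answer: charlie
bravo
delta
alpha
foxtrot
delta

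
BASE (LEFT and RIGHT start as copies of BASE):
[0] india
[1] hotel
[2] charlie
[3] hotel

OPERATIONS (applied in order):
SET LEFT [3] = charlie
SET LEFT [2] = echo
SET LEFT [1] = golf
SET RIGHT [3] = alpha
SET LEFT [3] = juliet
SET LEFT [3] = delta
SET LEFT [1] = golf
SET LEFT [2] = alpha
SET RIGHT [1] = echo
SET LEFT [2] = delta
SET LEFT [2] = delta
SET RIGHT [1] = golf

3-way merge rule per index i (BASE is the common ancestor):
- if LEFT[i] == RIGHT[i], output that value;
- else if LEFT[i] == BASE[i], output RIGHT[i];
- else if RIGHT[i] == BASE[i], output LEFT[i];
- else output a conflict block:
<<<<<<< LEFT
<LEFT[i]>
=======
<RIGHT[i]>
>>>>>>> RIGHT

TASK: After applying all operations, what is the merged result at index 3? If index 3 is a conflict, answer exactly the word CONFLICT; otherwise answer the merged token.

Answer: CONFLICT

Derivation:
Final LEFT:  [india, golf, delta, delta]
Final RIGHT: [india, golf, charlie, alpha]
i=0: L=india R=india -> agree -> india
i=1: L=golf R=golf -> agree -> golf
i=2: L=delta, R=charlie=BASE -> take LEFT -> delta
i=3: BASE=hotel L=delta R=alpha all differ -> CONFLICT
Index 3 -> CONFLICT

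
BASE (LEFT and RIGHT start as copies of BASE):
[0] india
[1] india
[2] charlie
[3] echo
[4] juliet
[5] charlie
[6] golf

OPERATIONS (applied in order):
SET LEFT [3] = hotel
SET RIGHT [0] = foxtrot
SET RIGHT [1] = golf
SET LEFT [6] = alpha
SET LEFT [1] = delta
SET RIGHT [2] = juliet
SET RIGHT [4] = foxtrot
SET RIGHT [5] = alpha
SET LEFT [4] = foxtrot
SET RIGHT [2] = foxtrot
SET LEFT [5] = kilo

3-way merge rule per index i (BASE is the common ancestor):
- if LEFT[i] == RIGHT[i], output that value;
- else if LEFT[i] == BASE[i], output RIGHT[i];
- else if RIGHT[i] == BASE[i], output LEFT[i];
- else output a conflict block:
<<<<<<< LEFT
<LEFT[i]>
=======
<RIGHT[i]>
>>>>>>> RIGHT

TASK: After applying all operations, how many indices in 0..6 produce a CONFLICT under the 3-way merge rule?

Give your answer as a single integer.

Final LEFT:  [india, delta, charlie, hotel, foxtrot, kilo, alpha]
Final RIGHT: [foxtrot, golf, foxtrot, echo, foxtrot, alpha, golf]
i=0: L=india=BASE, R=foxtrot -> take RIGHT -> foxtrot
i=1: BASE=india L=delta R=golf all differ -> CONFLICT
i=2: L=charlie=BASE, R=foxtrot -> take RIGHT -> foxtrot
i=3: L=hotel, R=echo=BASE -> take LEFT -> hotel
i=4: L=foxtrot R=foxtrot -> agree -> foxtrot
i=5: BASE=charlie L=kilo R=alpha all differ -> CONFLICT
i=6: L=alpha, R=golf=BASE -> take LEFT -> alpha
Conflict count: 2

Answer: 2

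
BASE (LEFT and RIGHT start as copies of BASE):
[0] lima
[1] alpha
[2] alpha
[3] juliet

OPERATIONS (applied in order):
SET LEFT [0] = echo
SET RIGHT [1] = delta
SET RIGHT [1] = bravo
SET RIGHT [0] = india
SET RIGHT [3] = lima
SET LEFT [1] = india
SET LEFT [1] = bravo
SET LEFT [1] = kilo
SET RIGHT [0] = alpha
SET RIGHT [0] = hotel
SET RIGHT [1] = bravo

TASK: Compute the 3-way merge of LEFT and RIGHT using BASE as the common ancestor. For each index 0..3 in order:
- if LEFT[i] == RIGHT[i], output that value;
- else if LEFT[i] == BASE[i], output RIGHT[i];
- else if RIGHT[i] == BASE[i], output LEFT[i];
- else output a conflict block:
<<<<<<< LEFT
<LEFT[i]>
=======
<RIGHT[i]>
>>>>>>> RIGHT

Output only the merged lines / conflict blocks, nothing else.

Answer: <<<<<<< LEFT
echo
=======
hotel
>>>>>>> RIGHT
<<<<<<< LEFT
kilo
=======
bravo
>>>>>>> RIGHT
alpha
lima

Derivation:
Final LEFT:  [echo, kilo, alpha, juliet]
Final RIGHT: [hotel, bravo, alpha, lima]
i=0: BASE=lima L=echo R=hotel all differ -> CONFLICT
i=1: BASE=alpha L=kilo R=bravo all differ -> CONFLICT
i=2: L=alpha R=alpha -> agree -> alpha
i=3: L=juliet=BASE, R=lima -> take RIGHT -> lima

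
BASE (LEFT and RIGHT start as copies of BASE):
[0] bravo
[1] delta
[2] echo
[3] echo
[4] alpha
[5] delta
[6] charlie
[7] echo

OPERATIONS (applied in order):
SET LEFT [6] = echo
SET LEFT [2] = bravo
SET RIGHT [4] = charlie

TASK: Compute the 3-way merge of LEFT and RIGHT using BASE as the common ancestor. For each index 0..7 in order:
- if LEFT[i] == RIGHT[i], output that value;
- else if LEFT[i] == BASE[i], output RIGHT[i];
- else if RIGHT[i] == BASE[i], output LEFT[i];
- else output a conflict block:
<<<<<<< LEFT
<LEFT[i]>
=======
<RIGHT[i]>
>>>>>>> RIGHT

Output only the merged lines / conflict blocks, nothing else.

Final LEFT:  [bravo, delta, bravo, echo, alpha, delta, echo, echo]
Final RIGHT: [bravo, delta, echo, echo, charlie, delta, charlie, echo]
i=0: L=bravo R=bravo -> agree -> bravo
i=1: L=delta R=delta -> agree -> delta
i=2: L=bravo, R=echo=BASE -> take LEFT -> bravo
i=3: L=echo R=echo -> agree -> echo
i=4: L=alpha=BASE, R=charlie -> take RIGHT -> charlie
i=5: L=delta R=delta -> agree -> delta
i=6: L=echo, R=charlie=BASE -> take LEFT -> echo
i=7: L=echo R=echo -> agree -> echo

Answer: bravo
delta
bravo
echo
charlie
delta
echo
echo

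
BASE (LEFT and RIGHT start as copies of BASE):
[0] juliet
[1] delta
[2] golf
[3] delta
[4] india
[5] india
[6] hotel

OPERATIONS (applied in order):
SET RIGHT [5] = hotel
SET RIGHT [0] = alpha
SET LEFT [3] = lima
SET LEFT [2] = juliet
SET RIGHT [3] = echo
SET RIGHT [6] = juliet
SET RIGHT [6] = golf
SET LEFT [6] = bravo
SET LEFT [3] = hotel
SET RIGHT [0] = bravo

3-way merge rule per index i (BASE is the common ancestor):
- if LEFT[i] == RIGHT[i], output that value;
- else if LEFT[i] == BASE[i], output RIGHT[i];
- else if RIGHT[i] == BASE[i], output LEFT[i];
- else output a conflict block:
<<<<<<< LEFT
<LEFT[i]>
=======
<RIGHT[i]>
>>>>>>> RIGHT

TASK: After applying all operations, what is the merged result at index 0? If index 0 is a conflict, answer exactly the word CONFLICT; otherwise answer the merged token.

Final LEFT:  [juliet, delta, juliet, hotel, india, india, bravo]
Final RIGHT: [bravo, delta, golf, echo, india, hotel, golf]
i=0: L=juliet=BASE, R=bravo -> take RIGHT -> bravo
i=1: L=delta R=delta -> agree -> delta
i=2: L=juliet, R=golf=BASE -> take LEFT -> juliet
i=3: BASE=delta L=hotel R=echo all differ -> CONFLICT
i=4: L=india R=india -> agree -> india
i=5: L=india=BASE, R=hotel -> take RIGHT -> hotel
i=6: BASE=hotel L=bravo R=golf all differ -> CONFLICT
Index 0 -> bravo

Answer: bravo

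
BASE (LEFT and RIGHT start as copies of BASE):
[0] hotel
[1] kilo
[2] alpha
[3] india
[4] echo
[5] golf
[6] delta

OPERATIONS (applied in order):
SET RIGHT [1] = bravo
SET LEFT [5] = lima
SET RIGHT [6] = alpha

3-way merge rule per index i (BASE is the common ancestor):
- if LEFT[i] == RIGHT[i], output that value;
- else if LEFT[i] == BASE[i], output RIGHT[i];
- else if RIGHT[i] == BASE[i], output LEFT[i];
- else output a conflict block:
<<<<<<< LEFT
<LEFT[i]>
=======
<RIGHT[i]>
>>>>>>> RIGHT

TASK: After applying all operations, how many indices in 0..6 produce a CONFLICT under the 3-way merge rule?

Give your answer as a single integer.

Final LEFT:  [hotel, kilo, alpha, india, echo, lima, delta]
Final RIGHT: [hotel, bravo, alpha, india, echo, golf, alpha]
i=0: L=hotel R=hotel -> agree -> hotel
i=1: L=kilo=BASE, R=bravo -> take RIGHT -> bravo
i=2: L=alpha R=alpha -> agree -> alpha
i=3: L=india R=india -> agree -> india
i=4: L=echo R=echo -> agree -> echo
i=5: L=lima, R=golf=BASE -> take LEFT -> lima
i=6: L=delta=BASE, R=alpha -> take RIGHT -> alpha
Conflict count: 0

Answer: 0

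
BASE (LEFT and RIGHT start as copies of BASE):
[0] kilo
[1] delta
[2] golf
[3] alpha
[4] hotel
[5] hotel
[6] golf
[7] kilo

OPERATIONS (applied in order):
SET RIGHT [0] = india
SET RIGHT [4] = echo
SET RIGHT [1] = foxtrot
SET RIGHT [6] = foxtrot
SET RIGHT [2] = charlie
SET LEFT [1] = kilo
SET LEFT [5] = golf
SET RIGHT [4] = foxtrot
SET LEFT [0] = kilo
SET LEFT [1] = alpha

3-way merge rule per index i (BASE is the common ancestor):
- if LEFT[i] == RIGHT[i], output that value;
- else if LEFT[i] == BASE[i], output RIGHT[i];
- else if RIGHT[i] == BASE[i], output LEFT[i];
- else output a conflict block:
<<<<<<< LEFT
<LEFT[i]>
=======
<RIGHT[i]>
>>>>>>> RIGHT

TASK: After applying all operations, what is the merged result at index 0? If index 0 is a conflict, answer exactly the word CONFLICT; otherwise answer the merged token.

Answer: india

Derivation:
Final LEFT:  [kilo, alpha, golf, alpha, hotel, golf, golf, kilo]
Final RIGHT: [india, foxtrot, charlie, alpha, foxtrot, hotel, foxtrot, kilo]
i=0: L=kilo=BASE, R=india -> take RIGHT -> india
i=1: BASE=delta L=alpha R=foxtrot all differ -> CONFLICT
i=2: L=golf=BASE, R=charlie -> take RIGHT -> charlie
i=3: L=alpha R=alpha -> agree -> alpha
i=4: L=hotel=BASE, R=foxtrot -> take RIGHT -> foxtrot
i=5: L=golf, R=hotel=BASE -> take LEFT -> golf
i=6: L=golf=BASE, R=foxtrot -> take RIGHT -> foxtrot
i=7: L=kilo R=kilo -> agree -> kilo
Index 0 -> india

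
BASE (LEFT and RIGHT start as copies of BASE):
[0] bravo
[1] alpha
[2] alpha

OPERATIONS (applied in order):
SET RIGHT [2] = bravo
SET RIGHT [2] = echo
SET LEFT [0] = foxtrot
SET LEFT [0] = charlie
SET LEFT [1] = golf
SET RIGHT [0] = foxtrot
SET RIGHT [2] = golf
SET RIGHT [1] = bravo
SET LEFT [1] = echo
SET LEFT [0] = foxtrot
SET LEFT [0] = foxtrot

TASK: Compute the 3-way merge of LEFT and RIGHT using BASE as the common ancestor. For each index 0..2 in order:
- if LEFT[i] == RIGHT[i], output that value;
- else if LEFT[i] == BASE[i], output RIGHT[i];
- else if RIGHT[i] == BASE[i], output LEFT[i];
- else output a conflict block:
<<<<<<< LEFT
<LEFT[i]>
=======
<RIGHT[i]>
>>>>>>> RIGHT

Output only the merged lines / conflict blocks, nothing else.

Answer: foxtrot
<<<<<<< LEFT
echo
=======
bravo
>>>>>>> RIGHT
golf

Derivation:
Final LEFT:  [foxtrot, echo, alpha]
Final RIGHT: [foxtrot, bravo, golf]
i=0: L=foxtrot R=foxtrot -> agree -> foxtrot
i=1: BASE=alpha L=echo R=bravo all differ -> CONFLICT
i=2: L=alpha=BASE, R=golf -> take RIGHT -> golf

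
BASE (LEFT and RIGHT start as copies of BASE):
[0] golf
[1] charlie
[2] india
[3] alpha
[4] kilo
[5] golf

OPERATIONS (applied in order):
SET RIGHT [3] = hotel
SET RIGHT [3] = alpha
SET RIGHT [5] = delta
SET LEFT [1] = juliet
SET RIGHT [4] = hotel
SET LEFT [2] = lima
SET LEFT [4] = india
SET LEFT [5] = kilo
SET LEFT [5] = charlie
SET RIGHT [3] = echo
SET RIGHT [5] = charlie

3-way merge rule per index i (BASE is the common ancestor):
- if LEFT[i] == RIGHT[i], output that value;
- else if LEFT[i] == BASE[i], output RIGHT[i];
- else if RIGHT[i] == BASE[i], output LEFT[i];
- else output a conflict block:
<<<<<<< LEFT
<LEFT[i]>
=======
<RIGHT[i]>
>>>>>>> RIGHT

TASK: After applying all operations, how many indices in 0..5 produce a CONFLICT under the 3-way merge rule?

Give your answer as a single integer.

Final LEFT:  [golf, juliet, lima, alpha, india, charlie]
Final RIGHT: [golf, charlie, india, echo, hotel, charlie]
i=0: L=golf R=golf -> agree -> golf
i=1: L=juliet, R=charlie=BASE -> take LEFT -> juliet
i=2: L=lima, R=india=BASE -> take LEFT -> lima
i=3: L=alpha=BASE, R=echo -> take RIGHT -> echo
i=4: BASE=kilo L=india R=hotel all differ -> CONFLICT
i=5: L=charlie R=charlie -> agree -> charlie
Conflict count: 1

Answer: 1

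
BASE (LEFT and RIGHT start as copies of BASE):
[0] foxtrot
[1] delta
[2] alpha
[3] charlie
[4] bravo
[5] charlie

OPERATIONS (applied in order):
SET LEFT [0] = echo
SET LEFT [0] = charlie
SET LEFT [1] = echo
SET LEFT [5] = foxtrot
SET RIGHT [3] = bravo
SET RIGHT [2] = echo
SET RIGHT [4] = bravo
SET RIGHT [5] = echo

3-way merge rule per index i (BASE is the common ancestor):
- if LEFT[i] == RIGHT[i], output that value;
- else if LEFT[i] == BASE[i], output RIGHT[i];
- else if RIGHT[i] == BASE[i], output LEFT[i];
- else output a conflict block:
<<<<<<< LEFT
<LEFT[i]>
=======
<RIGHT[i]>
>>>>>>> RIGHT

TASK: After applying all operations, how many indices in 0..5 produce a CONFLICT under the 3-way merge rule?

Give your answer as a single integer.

Answer: 1

Derivation:
Final LEFT:  [charlie, echo, alpha, charlie, bravo, foxtrot]
Final RIGHT: [foxtrot, delta, echo, bravo, bravo, echo]
i=0: L=charlie, R=foxtrot=BASE -> take LEFT -> charlie
i=1: L=echo, R=delta=BASE -> take LEFT -> echo
i=2: L=alpha=BASE, R=echo -> take RIGHT -> echo
i=3: L=charlie=BASE, R=bravo -> take RIGHT -> bravo
i=4: L=bravo R=bravo -> agree -> bravo
i=5: BASE=charlie L=foxtrot R=echo all differ -> CONFLICT
Conflict count: 1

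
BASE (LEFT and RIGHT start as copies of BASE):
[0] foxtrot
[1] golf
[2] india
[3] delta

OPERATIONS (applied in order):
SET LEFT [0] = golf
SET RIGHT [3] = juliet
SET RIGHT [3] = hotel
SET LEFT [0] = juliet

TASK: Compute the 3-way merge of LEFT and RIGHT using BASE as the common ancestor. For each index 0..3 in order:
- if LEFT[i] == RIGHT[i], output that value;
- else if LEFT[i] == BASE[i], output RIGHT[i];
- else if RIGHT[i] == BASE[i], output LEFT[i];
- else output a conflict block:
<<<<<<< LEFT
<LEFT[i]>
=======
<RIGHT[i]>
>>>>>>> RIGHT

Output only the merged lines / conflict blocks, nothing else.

Answer: juliet
golf
india
hotel

Derivation:
Final LEFT:  [juliet, golf, india, delta]
Final RIGHT: [foxtrot, golf, india, hotel]
i=0: L=juliet, R=foxtrot=BASE -> take LEFT -> juliet
i=1: L=golf R=golf -> agree -> golf
i=2: L=india R=india -> agree -> india
i=3: L=delta=BASE, R=hotel -> take RIGHT -> hotel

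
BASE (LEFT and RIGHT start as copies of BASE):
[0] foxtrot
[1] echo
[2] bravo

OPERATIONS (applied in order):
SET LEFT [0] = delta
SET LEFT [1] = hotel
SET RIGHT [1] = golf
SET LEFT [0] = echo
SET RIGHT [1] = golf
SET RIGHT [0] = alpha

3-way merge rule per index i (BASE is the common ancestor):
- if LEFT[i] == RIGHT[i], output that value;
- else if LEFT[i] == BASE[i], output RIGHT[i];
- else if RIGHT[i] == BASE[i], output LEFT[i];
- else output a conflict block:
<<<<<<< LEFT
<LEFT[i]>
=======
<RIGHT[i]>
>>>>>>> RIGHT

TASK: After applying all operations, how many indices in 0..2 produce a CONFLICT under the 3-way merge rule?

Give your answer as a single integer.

Final LEFT:  [echo, hotel, bravo]
Final RIGHT: [alpha, golf, bravo]
i=0: BASE=foxtrot L=echo R=alpha all differ -> CONFLICT
i=1: BASE=echo L=hotel R=golf all differ -> CONFLICT
i=2: L=bravo R=bravo -> agree -> bravo
Conflict count: 2

Answer: 2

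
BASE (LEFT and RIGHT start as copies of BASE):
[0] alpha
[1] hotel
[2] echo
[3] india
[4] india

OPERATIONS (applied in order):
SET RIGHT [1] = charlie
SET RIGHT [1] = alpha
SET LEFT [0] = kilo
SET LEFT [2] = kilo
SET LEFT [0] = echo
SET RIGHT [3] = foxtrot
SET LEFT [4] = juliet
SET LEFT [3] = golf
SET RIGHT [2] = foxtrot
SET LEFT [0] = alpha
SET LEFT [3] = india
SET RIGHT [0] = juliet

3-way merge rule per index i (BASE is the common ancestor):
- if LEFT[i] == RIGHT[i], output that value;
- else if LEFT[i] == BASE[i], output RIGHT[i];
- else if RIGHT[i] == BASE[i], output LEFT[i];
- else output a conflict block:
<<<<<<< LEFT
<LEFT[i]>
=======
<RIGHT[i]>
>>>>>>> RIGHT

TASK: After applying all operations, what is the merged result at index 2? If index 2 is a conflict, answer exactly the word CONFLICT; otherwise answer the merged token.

Answer: CONFLICT

Derivation:
Final LEFT:  [alpha, hotel, kilo, india, juliet]
Final RIGHT: [juliet, alpha, foxtrot, foxtrot, india]
i=0: L=alpha=BASE, R=juliet -> take RIGHT -> juliet
i=1: L=hotel=BASE, R=alpha -> take RIGHT -> alpha
i=2: BASE=echo L=kilo R=foxtrot all differ -> CONFLICT
i=3: L=india=BASE, R=foxtrot -> take RIGHT -> foxtrot
i=4: L=juliet, R=india=BASE -> take LEFT -> juliet
Index 2 -> CONFLICT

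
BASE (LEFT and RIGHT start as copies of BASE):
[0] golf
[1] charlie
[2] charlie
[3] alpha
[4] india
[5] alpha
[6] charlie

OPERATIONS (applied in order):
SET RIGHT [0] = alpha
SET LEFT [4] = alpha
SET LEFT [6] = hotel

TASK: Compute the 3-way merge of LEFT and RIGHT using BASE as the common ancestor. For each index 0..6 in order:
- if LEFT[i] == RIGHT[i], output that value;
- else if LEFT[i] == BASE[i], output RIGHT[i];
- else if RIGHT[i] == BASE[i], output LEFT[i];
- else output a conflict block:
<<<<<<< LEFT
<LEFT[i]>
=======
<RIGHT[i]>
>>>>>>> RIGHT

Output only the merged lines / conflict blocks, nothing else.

Answer: alpha
charlie
charlie
alpha
alpha
alpha
hotel

Derivation:
Final LEFT:  [golf, charlie, charlie, alpha, alpha, alpha, hotel]
Final RIGHT: [alpha, charlie, charlie, alpha, india, alpha, charlie]
i=0: L=golf=BASE, R=alpha -> take RIGHT -> alpha
i=1: L=charlie R=charlie -> agree -> charlie
i=2: L=charlie R=charlie -> agree -> charlie
i=3: L=alpha R=alpha -> agree -> alpha
i=4: L=alpha, R=india=BASE -> take LEFT -> alpha
i=5: L=alpha R=alpha -> agree -> alpha
i=6: L=hotel, R=charlie=BASE -> take LEFT -> hotel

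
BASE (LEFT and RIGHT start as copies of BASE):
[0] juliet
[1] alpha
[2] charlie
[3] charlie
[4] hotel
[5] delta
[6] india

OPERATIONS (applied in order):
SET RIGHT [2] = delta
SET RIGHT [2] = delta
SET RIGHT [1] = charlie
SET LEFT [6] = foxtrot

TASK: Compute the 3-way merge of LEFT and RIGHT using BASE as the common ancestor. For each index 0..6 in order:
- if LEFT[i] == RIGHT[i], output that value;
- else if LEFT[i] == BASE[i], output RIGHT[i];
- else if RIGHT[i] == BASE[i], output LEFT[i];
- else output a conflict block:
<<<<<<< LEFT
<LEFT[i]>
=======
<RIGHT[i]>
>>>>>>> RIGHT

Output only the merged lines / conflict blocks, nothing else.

Final LEFT:  [juliet, alpha, charlie, charlie, hotel, delta, foxtrot]
Final RIGHT: [juliet, charlie, delta, charlie, hotel, delta, india]
i=0: L=juliet R=juliet -> agree -> juliet
i=1: L=alpha=BASE, R=charlie -> take RIGHT -> charlie
i=2: L=charlie=BASE, R=delta -> take RIGHT -> delta
i=3: L=charlie R=charlie -> agree -> charlie
i=4: L=hotel R=hotel -> agree -> hotel
i=5: L=delta R=delta -> agree -> delta
i=6: L=foxtrot, R=india=BASE -> take LEFT -> foxtrot

Answer: juliet
charlie
delta
charlie
hotel
delta
foxtrot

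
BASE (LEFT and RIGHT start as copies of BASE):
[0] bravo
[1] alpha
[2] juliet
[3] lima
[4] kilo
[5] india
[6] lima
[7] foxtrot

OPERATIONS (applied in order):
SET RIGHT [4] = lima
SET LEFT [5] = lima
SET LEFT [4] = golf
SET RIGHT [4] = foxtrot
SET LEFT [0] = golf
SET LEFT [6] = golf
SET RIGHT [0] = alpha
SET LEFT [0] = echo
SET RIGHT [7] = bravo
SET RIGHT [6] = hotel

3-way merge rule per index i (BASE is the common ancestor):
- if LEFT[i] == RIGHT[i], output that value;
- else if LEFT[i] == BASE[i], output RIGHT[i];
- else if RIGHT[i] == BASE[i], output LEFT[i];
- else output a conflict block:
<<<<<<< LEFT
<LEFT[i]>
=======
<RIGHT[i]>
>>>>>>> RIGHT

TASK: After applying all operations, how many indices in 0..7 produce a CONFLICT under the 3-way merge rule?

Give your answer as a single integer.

Final LEFT:  [echo, alpha, juliet, lima, golf, lima, golf, foxtrot]
Final RIGHT: [alpha, alpha, juliet, lima, foxtrot, india, hotel, bravo]
i=0: BASE=bravo L=echo R=alpha all differ -> CONFLICT
i=1: L=alpha R=alpha -> agree -> alpha
i=2: L=juliet R=juliet -> agree -> juliet
i=3: L=lima R=lima -> agree -> lima
i=4: BASE=kilo L=golf R=foxtrot all differ -> CONFLICT
i=5: L=lima, R=india=BASE -> take LEFT -> lima
i=6: BASE=lima L=golf R=hotel all differ -> CONFLICT
i=7: L=foxtrot=BASE, R=bravo -> take RIGHT -> bravo
Conflict count: 3

Answer: 3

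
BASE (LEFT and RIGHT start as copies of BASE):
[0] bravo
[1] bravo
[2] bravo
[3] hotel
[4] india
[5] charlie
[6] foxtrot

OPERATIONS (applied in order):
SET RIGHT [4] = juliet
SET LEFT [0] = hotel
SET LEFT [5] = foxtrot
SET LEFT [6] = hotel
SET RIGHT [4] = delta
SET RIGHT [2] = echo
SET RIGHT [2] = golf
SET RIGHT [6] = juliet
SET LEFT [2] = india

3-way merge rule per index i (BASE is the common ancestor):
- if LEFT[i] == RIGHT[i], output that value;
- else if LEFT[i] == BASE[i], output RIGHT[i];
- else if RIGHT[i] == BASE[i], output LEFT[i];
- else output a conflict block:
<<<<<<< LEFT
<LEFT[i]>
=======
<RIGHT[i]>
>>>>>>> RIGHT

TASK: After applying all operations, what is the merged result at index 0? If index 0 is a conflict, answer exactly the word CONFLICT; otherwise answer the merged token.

Answer: hotel

Derivation:
Final LEFT:  [hotel, bravo, india, hotel, india, foxtrot, hotel]
Final RIGHT: [bravo, bravo, golf, hotel, delta, charlie, juliet]
i=0: L=hotel, R=bravo=BASE -> take LEFT -> hotel
i=1: L=bravo R=bravo -> agree -> bravo
i=2: BASE=bravo L=india R=golf all differ -> CONFLICT
i=3: L=hotel R=hotel -> agree -> hotel
i=4: L=india=BASE, R=delta -> take RIGHT -> delta
i=5: L=foxtrot, R=charlie=BASE -> take LEFT -> foxtrot
i=6: BASE=foxtrot L=hotel R=juliet all differ -> CONFLICT
Index 0 -> hotel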